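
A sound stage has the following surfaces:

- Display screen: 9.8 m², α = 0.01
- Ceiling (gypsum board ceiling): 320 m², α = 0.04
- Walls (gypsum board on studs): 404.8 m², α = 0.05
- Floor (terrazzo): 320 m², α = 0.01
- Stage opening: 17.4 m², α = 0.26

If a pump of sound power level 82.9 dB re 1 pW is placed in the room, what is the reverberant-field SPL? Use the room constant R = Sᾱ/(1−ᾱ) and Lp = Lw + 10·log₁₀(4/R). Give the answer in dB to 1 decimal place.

72.6 dB

Σ(Sᵢαᵢ) = 9.8×0.01 + 320×0.04 + 404.8×0.05 + 320×0.01 + 17.4×0.26 = 40.862; total area S = 1072.0 m².
ᾱ = 40.862/1072.0 = 0.0381; R = Sᾱ/(1−ᾱ) = 40.862/(1−0.0381) = 42.481 m².
Lp = Lw + 10 log₁₀(4/R) = 82.9 -10.26 = 72.6 dB.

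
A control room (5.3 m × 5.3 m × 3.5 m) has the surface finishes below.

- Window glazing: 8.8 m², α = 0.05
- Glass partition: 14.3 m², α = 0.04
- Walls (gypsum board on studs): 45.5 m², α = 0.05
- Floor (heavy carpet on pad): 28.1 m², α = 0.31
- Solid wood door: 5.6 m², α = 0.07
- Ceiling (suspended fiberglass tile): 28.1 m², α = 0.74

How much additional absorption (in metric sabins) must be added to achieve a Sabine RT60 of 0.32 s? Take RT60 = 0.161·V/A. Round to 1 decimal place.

16.3 sabins

A₁ = Σ Sᵢαᵢ = 8.8·0.05 + 14.3·0.04 + 45.5·0.05 + 28.1·0.31 + 5.6·0.07 + 28.1·0.74 = 33.184 sabins.
For T = 0.32 s, need A₂ = 0.161·V/T = 0.161·98.315/0.32 = 49.465 sabins.
Shortfall: 49.465 − 33.184 = 16.3 sabins.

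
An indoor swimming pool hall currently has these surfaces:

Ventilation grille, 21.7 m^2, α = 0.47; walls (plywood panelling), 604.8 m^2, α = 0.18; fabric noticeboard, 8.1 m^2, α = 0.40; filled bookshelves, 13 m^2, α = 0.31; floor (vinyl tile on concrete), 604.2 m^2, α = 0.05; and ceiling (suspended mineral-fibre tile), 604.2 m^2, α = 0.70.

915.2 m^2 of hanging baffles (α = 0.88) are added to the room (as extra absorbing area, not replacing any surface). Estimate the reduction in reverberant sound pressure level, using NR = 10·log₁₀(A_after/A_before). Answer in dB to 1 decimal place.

Total absorption A_before = 21.7×0.47 + 604.8×0.18 + 8.1×0.40 + 13×0.31 + 604.2×0.05 + 604.2×0.70
  = 10.199 + 108.864 + 3.240 + 4.030 + 30.210 + 422.940 = 579.483 m^2 sabins.
Treatment contributes 915.2·0.88 = 805.376 sabins.
A_after = 579.483 + 805.376 = 1384.859 sabins.
Reduction = 10 log₁₀(A_after/A_before) = 10 log₁₀(2.3898) = 3.8 dB.

3.8 dB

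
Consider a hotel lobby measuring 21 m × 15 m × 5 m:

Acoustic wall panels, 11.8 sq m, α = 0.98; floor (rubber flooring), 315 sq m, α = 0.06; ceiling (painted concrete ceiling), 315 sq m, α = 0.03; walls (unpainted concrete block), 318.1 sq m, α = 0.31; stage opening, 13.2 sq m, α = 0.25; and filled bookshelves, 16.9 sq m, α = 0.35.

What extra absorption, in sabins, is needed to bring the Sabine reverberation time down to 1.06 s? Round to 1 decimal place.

91.5 sabins

A₁ = Σ Sᵢαᵢ = 11.8×0.98 + 315×0.06 + 315×0.03 + 318.1×0.31 + 13.2×0.25 + 16.9×0.35 = 147.740 sabins.
For T = 1.06 s, need A₂ = 0.161·V/T = 0.161·1575/1.06 = 239.222 sabins.
Additional absorption ΔA = 239.222 − 147.740 = 91.5 sabins.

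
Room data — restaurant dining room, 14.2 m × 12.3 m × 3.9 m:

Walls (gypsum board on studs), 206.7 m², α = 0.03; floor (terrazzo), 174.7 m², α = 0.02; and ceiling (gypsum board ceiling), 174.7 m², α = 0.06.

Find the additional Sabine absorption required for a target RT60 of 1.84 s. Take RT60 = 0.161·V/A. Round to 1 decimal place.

Equivalent absorption area: A₁ = 206.7*0.03 + 174.7*0.02 + 174.7*0.06 = 20.177 m².
For T = 1.84 s, need A₂ = 0.161·V/T = 0.161·681.174/1.84 = 59.603 sabins.
Shortfall: 59.603 − 20.177 = 39.4 sabins.

39.4 sabins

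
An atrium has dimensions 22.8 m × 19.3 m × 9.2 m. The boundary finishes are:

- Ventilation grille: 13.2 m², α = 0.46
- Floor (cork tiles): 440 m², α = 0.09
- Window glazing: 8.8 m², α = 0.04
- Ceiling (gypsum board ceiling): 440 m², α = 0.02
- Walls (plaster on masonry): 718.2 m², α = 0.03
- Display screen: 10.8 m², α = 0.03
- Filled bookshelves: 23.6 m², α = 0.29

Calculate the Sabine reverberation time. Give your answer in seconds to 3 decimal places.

7.802 s

A = Σ Sᵢαᵢ = 13.2*0.46 + 440*0.09 + 8.8*0.04 + 440*0.02 + 718.2*0.03 + 10.8*0.03 + 23.6*0.29 = 83.538 sabins.
Volume V = 22.8 × 19.3 × 9.2 = 4048.368 m³.
Sabine: RT60 = 0.161 × 4048.368 / 83.538 = 7.802 s.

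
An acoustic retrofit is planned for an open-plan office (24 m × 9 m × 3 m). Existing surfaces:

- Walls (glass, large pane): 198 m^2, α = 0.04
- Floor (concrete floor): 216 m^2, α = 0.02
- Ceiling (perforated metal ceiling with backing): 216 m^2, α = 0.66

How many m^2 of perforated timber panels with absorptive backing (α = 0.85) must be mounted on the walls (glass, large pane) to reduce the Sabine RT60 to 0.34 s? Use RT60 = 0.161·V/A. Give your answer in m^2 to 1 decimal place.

Summing Sᵢαᵢ: 7.920 + 4.320 + 142.560 → A₁ = 154.800 sabins.
V = 648 m³. Target absorption A₂ = 0.161 × 648 / 0.34 = 306.847 sabins.
ΔA needed = 306.847 − 154.800 = 152.047 sabins.
Each m^2 of panel replacing the walls (glass, large pane) adds (0.85 − 0.04) = 0.81 sabins.
Panel area = 152.047 / 0.81 = 187.7 m^2.

187.7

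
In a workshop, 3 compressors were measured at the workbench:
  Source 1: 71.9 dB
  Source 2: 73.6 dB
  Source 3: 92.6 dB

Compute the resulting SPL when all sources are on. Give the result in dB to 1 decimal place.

Σ 10^(Lᵢ/10) = 1.858e+09.
Back to dB: 10·log₁₀ Σ = 92.7 dB.

92.7 dB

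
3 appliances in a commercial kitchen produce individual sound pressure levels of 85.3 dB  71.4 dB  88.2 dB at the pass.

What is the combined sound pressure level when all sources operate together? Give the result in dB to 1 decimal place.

90.1 dB

Sum in the linear (power) domain: Σ 10^(Lᵢ/10) = 10^(85.3/10) + 10^(71.4/10) + 10^(88.2/10) = 1.013e+09.
L_total = 10·log₁₀(1.013e+09) = 90.1 dB.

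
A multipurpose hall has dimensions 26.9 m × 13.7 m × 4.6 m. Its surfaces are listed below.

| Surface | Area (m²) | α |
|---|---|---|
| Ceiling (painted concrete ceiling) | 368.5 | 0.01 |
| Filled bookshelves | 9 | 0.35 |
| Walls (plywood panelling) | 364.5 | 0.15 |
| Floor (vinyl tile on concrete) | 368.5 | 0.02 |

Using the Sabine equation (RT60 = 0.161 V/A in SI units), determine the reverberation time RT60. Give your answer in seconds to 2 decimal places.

A = Σ Sᵢαᵢ = 368.5*0.01 + 9*0.35 + 364.5*0.15 + 368.5*0.02 = 68.880 sabins.
Room volume: 1695.238 m³.
RT60 = 0.161 · V / A = 0.161 × 1695.238 / 68.880 = 3.96 s.

3.96 s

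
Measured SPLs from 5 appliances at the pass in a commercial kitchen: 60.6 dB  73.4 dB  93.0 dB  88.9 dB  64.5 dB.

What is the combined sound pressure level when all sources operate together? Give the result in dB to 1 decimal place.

94.5 dB

Sum in the linear (power) domain: Σ 10^(Lᵢ/10) = 10^(60.6/10) + 10^(73.4/10) + 10^(93.0/10) + 10^(88.9/10) + 10^(64.5/10) = 2.797e+09.
Back to dB: 10·log₁₀ Σ = 94.5 dB.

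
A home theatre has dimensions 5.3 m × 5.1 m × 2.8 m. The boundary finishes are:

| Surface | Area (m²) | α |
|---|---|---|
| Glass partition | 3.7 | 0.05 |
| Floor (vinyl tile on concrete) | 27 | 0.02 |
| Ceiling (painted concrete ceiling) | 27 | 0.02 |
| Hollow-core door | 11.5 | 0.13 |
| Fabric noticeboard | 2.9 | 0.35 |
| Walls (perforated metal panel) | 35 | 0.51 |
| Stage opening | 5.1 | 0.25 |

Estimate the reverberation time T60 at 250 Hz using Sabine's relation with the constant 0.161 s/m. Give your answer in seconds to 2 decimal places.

0.53 s

Total absorption A = 3.7×0.05 + 27×0.02 + 27×0.02 + 11.5×0.13 + 2.9×0.35 + 35×0.51 + 5.1×0.25
  = 0.185 + 0.540 + 0.540 + 1.495 + 1.015 + 17.850 + 1.275 = 22.900 m² sabins.
Room volume: 75.684 m³.
Sabine: RT60 = 0.161 × 75.684 / 22.900 = 0.53 s.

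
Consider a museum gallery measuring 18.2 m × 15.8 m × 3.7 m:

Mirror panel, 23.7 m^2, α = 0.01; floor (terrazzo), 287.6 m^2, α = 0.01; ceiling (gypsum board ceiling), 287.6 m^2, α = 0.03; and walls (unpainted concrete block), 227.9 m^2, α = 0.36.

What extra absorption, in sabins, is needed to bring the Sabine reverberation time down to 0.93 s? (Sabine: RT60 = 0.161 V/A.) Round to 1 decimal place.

90.4 sabins

A₁ = Σ Sᵢαᵢ = 23.7·0.01 + 287.6·0.01 + 287.6·0.03 + 227.9·0.36 = 93.785 sabins.
Target A₂ = 0.161·1063.972/0.93 = 184.193 sabins (V = 1063.972 m³).
Shortfall: 184.193 − 93.785 = 90.4 sabins.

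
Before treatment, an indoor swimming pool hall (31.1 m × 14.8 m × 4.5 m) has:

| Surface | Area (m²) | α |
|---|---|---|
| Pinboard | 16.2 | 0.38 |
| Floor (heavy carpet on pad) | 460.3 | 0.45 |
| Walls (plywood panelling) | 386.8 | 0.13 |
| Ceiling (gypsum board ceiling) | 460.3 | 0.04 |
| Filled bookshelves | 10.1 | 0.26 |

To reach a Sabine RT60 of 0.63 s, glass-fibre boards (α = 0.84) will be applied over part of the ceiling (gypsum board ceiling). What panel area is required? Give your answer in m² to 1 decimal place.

A₁ = Σ Sᵢαᵢ = 16.2*0.38 + 460.3*0.45 + 386.8*0.13 + 460.3*0.04 + 10.1*0.26 = 284.613 sabins.
Required A₂ = 0.161·2071.26/0.63 = 529.322 sabins.
ΔA needed = 529.322 − 284.613 = 244.709 sabins.
Net gain per m²: Δα = 0.84 − 0.04 = 0.80.
Panel area = 244.709 / 0.80 = 305.9 m².

305.9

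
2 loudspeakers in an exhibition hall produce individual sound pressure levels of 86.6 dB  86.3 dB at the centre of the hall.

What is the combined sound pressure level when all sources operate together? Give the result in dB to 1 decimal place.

Sum in the linear (power) domain: Σ 10^(Lᵢ/10) = 10^(86.6/10) + 10^(86.3/10) = 8.837e+08.
Combined level = 10 log₁₀(8.837e+08) = 89.5 dB.

89.5 dB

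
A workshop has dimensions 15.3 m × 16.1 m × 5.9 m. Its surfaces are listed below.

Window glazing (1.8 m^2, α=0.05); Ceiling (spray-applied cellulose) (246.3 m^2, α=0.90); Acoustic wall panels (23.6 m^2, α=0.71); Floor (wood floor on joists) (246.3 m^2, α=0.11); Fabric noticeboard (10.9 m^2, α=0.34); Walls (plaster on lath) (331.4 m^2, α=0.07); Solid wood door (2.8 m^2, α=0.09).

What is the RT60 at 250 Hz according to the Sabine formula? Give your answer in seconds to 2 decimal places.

0.80 sec

A = Σ Sᵢαᵢ = 1.8·0.05 + 246.3·0.90 + 23.6·0.71 + 246.3·0.11 + 10.9·0.34 + 331.4·0.07 + 2.8·0.09 = 292.765 sabins.
V = 15.3·16.1·5.9 = 1453.347 m³.
T = 0.161 V/A = 0.161·1453.347/292.765 = 0.80 s.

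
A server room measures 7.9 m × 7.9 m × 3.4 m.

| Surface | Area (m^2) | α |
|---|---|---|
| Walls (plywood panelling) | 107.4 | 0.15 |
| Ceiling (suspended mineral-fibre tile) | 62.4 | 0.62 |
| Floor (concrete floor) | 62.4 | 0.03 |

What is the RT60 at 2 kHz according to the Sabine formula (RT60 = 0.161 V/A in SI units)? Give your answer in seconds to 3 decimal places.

0.603 s

Equivalent absorption area: A = 107.4·0.15 + 62.4·0.62 + 62.4·0.03 = 56.670 m^2.
V = 7.9·7.9·3.4 = 212.194 m³.
RT60 = 0.161 · V / A = 0.161 × 212.194 / 56.670 = 0.603 s.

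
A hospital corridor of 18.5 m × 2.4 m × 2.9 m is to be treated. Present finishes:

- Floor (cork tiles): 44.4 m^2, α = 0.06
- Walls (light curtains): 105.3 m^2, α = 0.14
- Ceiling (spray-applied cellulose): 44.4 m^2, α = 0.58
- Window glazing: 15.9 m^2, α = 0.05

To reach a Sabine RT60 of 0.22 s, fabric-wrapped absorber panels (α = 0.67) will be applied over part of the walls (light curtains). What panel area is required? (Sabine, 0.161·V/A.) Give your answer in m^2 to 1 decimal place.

94.9

Equivalent absorption area: A₁ = 44.4*0.06 + 105.3*0.14 + 44.4*0.58 + 15.9*0.05 = 43.953 m^2.
Required A₂ = 0.161·128.76/0.22 = 94.229 sabins.
Absorption to add: 94.229 − 43.953 = 50.276 sabins.
Each m^2 of panel replacing the walls (light curtains) adds (0.67 − 0.14) = 0.53 sabins.
Area = ΔA/Δα = 50.276/0.53 = 94.9 m^2.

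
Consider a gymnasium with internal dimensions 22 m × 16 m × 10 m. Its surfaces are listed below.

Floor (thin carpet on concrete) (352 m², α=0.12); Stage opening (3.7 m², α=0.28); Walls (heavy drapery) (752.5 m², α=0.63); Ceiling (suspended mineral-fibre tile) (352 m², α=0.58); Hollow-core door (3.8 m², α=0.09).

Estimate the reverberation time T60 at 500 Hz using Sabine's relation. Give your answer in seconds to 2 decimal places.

Total absorption A = 352*0.12 + 3.7*0.28 + 752.5*0.63 + 352*0.58 + 3.8*0.09
  = 42.240 + 1.036 + 474.075 + 204.160 + 0.342 = 721.853 m² sabins.
Room volume: 3520 m³.
Sabine: RT60 = 0.161 × 3520 / 721.853 = 0.79 s.

0.79 seconds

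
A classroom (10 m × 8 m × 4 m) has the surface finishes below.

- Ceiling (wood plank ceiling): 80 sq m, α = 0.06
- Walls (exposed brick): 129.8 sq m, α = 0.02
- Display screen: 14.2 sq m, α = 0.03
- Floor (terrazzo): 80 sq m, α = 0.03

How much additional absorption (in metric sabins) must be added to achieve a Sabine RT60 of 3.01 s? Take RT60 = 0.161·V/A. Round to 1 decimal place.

Summing Sᵢαᵢ: 4.800 + 2.596 + 0.426 + 2.400 → A₁ = 10.222 sabins.
Target A₂ = 0.161·320/3.01 = 17.116 sabins (V = 320 m³).
ΔA = A₂ − A₁ = 17.116 − 10.222 = 6.9 sabins.

6.9 sabins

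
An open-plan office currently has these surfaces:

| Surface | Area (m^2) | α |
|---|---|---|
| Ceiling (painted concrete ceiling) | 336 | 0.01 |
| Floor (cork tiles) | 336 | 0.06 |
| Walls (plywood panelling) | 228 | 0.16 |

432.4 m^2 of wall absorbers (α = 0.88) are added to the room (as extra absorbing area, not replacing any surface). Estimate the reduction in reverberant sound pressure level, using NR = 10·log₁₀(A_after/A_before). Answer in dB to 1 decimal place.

8.7 dB

A_before = Σ Sᵢαᵢ = 336*0.01 + 336*0.06 + 228*0.16 = 60.000 sabins.
Treatment contributes 432.4·0.88 = 380.512 sabins.
New total A_after = 440.512 sabins.
NR = 10·log₁₀(440.512/60.000) = 8.7 dB.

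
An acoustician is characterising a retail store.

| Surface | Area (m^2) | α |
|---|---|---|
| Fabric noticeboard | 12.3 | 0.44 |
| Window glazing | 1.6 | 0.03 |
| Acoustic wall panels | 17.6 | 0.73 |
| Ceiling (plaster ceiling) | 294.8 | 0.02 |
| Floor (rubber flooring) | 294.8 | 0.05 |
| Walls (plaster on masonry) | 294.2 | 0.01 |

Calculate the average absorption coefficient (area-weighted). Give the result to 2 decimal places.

Total surface area S = 915.3 m^2.
A = 12.3×0.44 + 1.6×0.03 + 17.6×0.73 + 294.8×0.02 + 294.8×0.05 + 294.2×0.01 = 41.886 sabins.
ᾱ = 41.886 / 915.3 = 0.05.

0.05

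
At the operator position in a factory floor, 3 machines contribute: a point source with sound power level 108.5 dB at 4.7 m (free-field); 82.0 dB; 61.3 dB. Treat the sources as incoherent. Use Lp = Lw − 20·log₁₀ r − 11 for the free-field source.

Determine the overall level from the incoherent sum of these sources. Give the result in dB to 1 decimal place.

Source at 4.7 m: Lp = 108.5 − 20·log₁₀(4.7) − 11 = 84.1 dB.
Sum in the linear (power) domain: Σ 10^(Lᵢ/10) = 10^(84.1/10) + 10^(82.0/10) + 10^(61.3/10) = 4.169e+08.
Back to dB: 10·log₁₀ Σ = 86.2 dB.

86.2 dB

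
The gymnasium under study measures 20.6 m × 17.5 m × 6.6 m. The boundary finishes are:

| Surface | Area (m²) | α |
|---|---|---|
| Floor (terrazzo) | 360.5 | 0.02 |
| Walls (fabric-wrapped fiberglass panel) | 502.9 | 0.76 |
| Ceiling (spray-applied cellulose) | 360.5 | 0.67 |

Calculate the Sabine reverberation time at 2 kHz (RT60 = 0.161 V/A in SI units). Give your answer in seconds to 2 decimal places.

0.61 sec

Total absorption A = 360.5*0.02 + 502.9*0.76 + 360.5*0.67
  = 7.210 + 382.204 + 241.535 = 630.949 m² sabins.
Volume V = 20.6 × 17.5 × 6.6 = 2379.3 m³.
Sabine: RT60 = 0.161 × 2379.3 / 630.949 = 0.61 s.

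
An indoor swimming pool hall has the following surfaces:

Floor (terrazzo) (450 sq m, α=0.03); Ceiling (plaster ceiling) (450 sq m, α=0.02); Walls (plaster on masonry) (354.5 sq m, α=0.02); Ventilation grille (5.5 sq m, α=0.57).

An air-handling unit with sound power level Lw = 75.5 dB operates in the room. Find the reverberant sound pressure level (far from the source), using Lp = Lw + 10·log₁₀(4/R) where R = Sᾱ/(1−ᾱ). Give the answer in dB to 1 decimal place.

Σ(Sᵢαᵢ) = 450×0.03 + 450×0.02 + 354.5×0.02 + 5.5×0.57 = 32.725; total area S = 1260.0 sq m.
ᾱ = 0.0260, so room constant R = A/(1−ᾱ) = 33.599 sq m.
Lp = Lw + 10 log₁₀(4/R) = 75.5 -9.24 = 66.3 dB.

66.3 dB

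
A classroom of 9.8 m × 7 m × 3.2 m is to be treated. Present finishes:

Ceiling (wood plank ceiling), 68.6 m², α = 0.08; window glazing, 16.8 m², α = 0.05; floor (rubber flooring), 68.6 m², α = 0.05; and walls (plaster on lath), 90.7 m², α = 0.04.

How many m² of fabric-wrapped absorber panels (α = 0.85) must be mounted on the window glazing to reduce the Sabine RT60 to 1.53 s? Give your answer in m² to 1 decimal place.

A₁ = Σ Sᵢαᵢ = 68.6·0.08 + 16.8·0.05 + 68.6·0.05 + 90.7·0.04 = 13.386 sabins.
V = 219.52 m³. Target absorption A₂ = 0.161 × 219.52 / 1.53 = 23.100 sabins.
Absorption to add: 23.100 − 13.386 = 9.714 sabins.
Each m² of panel replacing the window glazing adds (0.85 − 0.05) = 0.80 sabins.
Area = ΔA/Δα = 9.714/0.80 = 12.1 m².

12.1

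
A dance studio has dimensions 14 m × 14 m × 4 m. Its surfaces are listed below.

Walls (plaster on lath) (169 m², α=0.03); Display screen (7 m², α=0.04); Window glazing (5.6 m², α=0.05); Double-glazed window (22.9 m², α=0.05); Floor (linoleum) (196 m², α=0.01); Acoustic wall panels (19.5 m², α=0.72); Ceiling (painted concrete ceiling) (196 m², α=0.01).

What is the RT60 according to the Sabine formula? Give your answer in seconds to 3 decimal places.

5.103 s

Total absorption A = 169×0.03 + 7×0.04 + 5.6×0.05 + 22.9×0.05 + 196×0.01 + 19.5×0.72 + 196×0.01
  = 5.070 + 0.280 + 0.280 + 1.145 + 1.960 + 14.040 + 1.960 = 24.735 m² sabins.
V = 14·14·4 = 784 m³.
RT60 = 0.161 · V / A = 0.161 × 784 / 24.735 = 5.103 s.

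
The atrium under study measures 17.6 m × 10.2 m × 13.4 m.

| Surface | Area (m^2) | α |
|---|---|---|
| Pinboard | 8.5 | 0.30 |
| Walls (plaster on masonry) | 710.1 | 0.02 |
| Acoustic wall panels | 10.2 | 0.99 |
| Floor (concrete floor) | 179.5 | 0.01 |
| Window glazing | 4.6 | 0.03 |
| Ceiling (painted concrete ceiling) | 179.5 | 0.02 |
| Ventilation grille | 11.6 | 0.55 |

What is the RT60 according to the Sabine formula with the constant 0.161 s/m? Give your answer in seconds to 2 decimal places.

A = Σ Sᵢαᵢ = 8.5·0.30 + 710.1·0.02 + 10.2·0.99 + 179.5·0.01 + 4.6·0.03 + 179.5·0.02 + 11.6·0.55 = 38.753 sabins.
V = 17.6·10.2·13.4 = 2405.568 m³.
RT60 = 0.161 · V / A = 0.161 × 2405.568 / 38.753 = 9.99 s.

9.99 s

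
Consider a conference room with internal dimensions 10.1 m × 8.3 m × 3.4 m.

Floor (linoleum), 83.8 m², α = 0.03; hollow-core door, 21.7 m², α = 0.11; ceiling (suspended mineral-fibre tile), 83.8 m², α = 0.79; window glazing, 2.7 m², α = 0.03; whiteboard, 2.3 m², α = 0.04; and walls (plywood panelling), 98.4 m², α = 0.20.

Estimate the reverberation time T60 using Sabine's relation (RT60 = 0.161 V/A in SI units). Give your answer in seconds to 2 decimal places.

0.50 sec

A = Σ Sᵢαᵢ = 83.8·0.03 + 21.7·0.11 + 83.8·0.79 + 2.7·0.03 + 2.3·0.04 + 98.4·0.20 = 90.956 sabins.
Volume V = 10.1 × 8.3 × 3.4 = 285.022 m³.
RT60 = 0.161 · V / A = 0.161 × 285.022 / 90.956 = 0.50 s.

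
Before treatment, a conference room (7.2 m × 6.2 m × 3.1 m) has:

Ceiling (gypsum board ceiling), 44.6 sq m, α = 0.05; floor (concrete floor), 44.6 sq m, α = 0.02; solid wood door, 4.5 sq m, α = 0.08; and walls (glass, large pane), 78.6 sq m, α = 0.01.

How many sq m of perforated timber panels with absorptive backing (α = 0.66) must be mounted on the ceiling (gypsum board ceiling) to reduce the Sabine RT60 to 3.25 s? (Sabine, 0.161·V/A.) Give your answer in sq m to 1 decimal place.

4.2

A₁ = Σ Sᵢαᵢ = 44.6*0.05 + 44.6*0.02 + 4.5*0.08 + 78.6*0.01 = 4.268 sabins.
Required A₂ = 0.161·138.384/3.25 = 6.855 sabins.
Absorption to add: 6.855 − 4.268 = 2.587 sabins.
Each sq m of panel replacing the ceiling (gypsum board ceiling) adds (0.66 − 0.05) = 0.61 sabins.
Area = ΔA/Δα = 2.587/0.61 = 4.2 sq m.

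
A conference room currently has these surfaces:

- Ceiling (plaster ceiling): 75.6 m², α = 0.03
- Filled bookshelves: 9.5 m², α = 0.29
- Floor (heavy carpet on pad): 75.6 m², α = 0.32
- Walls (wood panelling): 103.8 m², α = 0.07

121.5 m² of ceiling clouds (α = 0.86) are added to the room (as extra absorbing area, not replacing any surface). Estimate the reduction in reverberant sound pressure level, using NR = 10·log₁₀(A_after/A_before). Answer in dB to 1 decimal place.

Summing Sᵢαᵢ: 2.268 + 2.755 + 24.192 + 7.266 → A_before = 36.481 sabins.
Added absorption = 121.5 × 0.86 = 104.490 sabins.
A_after = 36.481 + 104.490 = 140.971 sabins.
Reduction = 10 log₁₀(A_after/A_before) = 10 log₁₀(3.8642) = 5.9 dB.

5.9 dB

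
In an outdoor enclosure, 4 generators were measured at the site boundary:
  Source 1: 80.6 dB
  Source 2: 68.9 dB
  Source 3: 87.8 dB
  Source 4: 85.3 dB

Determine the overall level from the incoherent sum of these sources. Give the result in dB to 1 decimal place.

Converting to relative power and adding: 10^(80.6/10) + 10^(68.9/10) + 10^(87.8/10) + 10^(85.3/10) = 1.064e+09.
Back to dB: 10·log₁₀ Σ = 90.3 dB.

90.3 dB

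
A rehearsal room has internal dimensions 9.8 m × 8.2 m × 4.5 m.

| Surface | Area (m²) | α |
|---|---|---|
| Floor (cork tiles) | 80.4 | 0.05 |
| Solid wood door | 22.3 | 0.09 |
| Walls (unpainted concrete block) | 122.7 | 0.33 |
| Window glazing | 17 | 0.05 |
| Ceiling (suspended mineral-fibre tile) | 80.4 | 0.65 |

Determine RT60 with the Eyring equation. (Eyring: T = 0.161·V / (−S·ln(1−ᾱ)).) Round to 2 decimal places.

S = Σ Sᵢ = 322.8 m².
Σ(Sᵢαᵢ) = 80.4·0.05 + 22.3·0.09 + 122.7·0.33 + 17·0.05 + 80.4·0.65 = 99.628.
ᾱ = 99.628 / 322.8 = 0.3086.
Eyring denominator: −S ln(1−ᾱ) = 119.125.
V = 9.8 × 8.2 × 4.5 = 361.62 m³.
RT60 = 0.161 × 361.62 / 119.125 = 0.49 s.

0.49 seconds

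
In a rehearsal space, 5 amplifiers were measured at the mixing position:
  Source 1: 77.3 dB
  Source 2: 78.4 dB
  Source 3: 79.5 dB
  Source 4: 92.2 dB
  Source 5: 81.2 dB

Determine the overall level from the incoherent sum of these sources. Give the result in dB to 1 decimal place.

Sum in the linear (power) domain: Σ 10^(Lᵢ/10) = 10^(77.3/10) + 10^(78.4/10) + 10^(79.5/10) + 10^(92.2/10) + 10^(81.2/10) = 2.003e+09.
Combined level = 10 log₁₀(2.003e+09) = 93.0 dB.

93.0 dB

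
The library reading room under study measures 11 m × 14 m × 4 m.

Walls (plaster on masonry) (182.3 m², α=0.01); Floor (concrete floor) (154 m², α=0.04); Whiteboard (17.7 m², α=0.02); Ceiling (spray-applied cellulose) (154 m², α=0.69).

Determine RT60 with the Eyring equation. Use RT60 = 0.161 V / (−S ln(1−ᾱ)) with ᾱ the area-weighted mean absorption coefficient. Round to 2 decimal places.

S = Σ Sᵢ = 508.0 m².
Absorption A = 182.3×0.01 + 154×0.04 + 17.7×0.02 + 154×0.69 = 114.597 sabins.
Mean coefficient ᾱ = A/S = 0.2256.
Eyring denominator: −S ln(1−ᾱ) = 129.879.
V = 11 × 14 × 4 = 616 m³.
T = 0.161·V/[−S·ln(1−ᾱ)] = 0.161·616/129.879 = 0.76 s.

0.76 sec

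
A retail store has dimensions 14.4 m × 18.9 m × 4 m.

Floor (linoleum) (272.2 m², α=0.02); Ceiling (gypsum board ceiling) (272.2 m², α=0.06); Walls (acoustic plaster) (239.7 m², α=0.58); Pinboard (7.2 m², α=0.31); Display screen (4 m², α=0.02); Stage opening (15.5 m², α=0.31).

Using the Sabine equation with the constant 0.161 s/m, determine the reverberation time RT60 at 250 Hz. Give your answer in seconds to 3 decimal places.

1.044 seconds

Total absorption A = 272.2·0.02 + 272.2·0.06 + 239.7·0.58 + 7.2·0.31 + 4·0.02 + 15.5·0.31
  = 5.444 + 16.332 + 139.026 + 2.232 + 0.080 + 4.805 = 167.919 m² sabins.
Room volume: 1088.64 m³.
RT60 = 0.161 · V / A = 0.161 × 1088.64 / 167.919 = 1.044 s.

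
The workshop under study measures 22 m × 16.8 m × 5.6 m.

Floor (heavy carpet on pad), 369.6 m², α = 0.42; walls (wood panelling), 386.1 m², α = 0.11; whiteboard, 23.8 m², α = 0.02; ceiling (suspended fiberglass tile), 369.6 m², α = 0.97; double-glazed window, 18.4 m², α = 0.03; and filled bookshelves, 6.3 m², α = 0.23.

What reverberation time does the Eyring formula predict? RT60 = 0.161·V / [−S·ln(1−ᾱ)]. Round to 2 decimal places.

S = Σ Sᵢ = 1173.8 m².
Σ(Sᵢαᵢ) = 369.6×0.42 + 386.1×0.11 + 23.8×0.02 + 369.6×0.97 + 18.4×0.03 + 6.3×0.23 = 558.692.
Mean coefficient ᾱ = A/S = 0.4760.
−S·ln(1−ᾱ) = −1173.8 × ln(1 − 0.4760) = 758.584.
V = 22 × 16.8 × 5.6 = 2069.76 m³.
T = 0.161·V/[−S·ln(1−ᾱ)] = 0.161·2069.76/758.584 = 0.44 s.

0.44 seconds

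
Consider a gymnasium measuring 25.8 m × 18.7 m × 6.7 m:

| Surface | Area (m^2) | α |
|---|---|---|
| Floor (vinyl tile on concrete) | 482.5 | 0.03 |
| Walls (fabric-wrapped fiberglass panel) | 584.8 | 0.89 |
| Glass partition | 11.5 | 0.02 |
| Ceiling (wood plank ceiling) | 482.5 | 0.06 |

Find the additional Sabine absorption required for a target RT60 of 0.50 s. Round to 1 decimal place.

476.7 sabins

Summing Sᵢαᵢ: 14.475 + 520.472 + 0.230 + 28.950 → A₁ = 564.127 sabins.
For T = 0.50 s, need A₂ = 0.161·V/T = 0.161·3232.482/0.50 = 1040.859 sabins.
Shortfall: 1040.859 − 564.127 = 476.7 sabins.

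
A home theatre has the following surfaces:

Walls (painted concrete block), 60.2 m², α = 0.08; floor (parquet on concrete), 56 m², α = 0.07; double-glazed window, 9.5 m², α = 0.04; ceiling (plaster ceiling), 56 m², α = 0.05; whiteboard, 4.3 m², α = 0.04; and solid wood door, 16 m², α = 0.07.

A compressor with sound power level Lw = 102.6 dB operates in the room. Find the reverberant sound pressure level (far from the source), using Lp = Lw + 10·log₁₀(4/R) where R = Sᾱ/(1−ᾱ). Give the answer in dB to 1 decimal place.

Σ(Sᵢαᵢ) = 60.2·0.08 + 56·0.07 + 9.5·0.04 + 56·0.05 + 4.3·0.04 + 16·0.07 = 13.208; total area S = 202.0 m².
ᾱ = 0.0654, so room constant R = A/(1−ᾱ) = 14.132 m².
Lp = Lw + 10 log₁₀(4/R) = 102.6 -5.48 = 97.1 dB.

97.1 dB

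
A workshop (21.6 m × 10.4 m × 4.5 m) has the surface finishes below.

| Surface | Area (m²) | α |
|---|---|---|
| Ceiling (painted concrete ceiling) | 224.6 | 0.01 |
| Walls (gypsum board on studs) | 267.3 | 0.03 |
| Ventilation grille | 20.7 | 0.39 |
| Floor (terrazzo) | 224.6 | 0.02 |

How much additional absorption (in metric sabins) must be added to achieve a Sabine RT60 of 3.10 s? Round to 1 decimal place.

29.7 sabins

Total absorption A₁ = 224.6·0.01 + 267.3·0.03 + 20.7·0.39 + 224.6·0.02
  = 2.246 + 8.019 + 8.073 + 4.492 = 22.830 m² sabins.
For T = 3.10 s, need A₂ = 0.161·V/T = 0.161·1010.88/3.10 = 52.501 sabins.
Additional absorption ΔA = 52.501 − 22.830 = 29.7 sabins.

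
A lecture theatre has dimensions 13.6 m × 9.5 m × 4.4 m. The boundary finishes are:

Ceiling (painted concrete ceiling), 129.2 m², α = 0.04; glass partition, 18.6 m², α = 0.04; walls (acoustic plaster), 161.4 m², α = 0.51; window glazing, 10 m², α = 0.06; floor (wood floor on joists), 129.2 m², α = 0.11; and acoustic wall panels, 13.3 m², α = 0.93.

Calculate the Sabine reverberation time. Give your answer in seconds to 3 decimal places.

0.793 s

Summing Sᵢαᵢ: 5.168 + 0.744 + 82.314 + 0.600 + 14.212 + 12.369 → A = 115.407 sabins.
Volume V = 13.6 × 9.5 × 4.4 = 568.48 m³.
Sabine: RT60 = 0.161 × 568.48 / 115.407 = 0.793 s.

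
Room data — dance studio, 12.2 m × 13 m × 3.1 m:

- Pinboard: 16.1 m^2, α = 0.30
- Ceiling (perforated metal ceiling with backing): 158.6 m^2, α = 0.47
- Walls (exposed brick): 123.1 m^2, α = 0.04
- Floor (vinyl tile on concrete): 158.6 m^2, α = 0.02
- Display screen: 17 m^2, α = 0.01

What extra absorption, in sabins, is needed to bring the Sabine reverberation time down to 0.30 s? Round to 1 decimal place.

Total absorption A₁ = 16.1*0.30 + 158.6*0.47 + 123.1*0.04 + 158.6*0.02 + 17*0.01
  = 4.830 + 74.542 + 4.924 + 3.172 + 0.170 = 87.638 m^2 sabins.
Target A₂ = 0.161·491.66/0.30 = 263.858 sabins (V = 491.66 m³).
Additional absorption ΔA = 263.858 − 87.638 = 176.2 sabins.

176.2 sabins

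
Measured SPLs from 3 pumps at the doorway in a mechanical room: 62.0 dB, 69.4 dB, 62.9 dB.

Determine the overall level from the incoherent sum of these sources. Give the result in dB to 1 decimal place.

Sum in the linear (power) domain: Σ 10^(Lᵢ/10) = 10^(62.0/10) + 10^(69.4/10) + 10^(62.9/10) = 1.224e+07.
Back to dB: 10·log₁₀ Σ = 70.9 dB.

70.9 dB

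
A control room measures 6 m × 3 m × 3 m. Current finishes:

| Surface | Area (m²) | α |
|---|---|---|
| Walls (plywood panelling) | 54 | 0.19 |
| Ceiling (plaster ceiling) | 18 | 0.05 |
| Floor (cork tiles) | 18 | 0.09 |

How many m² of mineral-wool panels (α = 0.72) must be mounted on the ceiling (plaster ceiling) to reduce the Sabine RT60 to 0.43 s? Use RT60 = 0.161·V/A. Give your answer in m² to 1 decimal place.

Summing Sᵢαᵢ: 10.260 + 0.900 + 1.620 → A₁ = 12.780 sabins.
V = 54 m³. Target absorption A₂ = 0.161 × 54 / 0.43 = 20.219 sabins.
Absorption to add: 20.219 − 12.780 = 7.439 sabins.
Each m² of panel replacing the ceiling (plaster ceiling) adds (0.72 − 0.05) = 0.67 sabins.
Panel area = 7.439 / 0.67 = 11.1 m².

11.1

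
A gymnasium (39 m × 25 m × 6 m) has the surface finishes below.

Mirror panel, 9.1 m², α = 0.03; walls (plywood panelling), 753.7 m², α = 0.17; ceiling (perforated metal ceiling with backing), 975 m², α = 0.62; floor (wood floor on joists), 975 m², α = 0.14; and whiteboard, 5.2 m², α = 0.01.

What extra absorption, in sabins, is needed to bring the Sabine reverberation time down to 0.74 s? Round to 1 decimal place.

403.3 sabins

Summing Sᵢαᵢ: 0.273 + 128.129 + 604.500 + 136.500 + 0.052 → A₁ = 869.454 sabins.
Target A₂ = 0.161·5850/0.74 = 1272.770 sabins (V = 5850 m³).
ΔA = A₂ − A₁ = 1272.770 − 869.454 = 403.3 sabins.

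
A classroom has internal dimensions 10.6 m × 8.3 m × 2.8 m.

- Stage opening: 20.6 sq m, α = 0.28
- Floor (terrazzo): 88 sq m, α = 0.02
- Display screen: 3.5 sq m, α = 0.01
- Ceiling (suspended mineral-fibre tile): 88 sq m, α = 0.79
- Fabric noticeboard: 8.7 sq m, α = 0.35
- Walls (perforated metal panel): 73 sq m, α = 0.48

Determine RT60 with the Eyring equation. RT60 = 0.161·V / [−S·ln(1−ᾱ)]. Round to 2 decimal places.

S = Σ Sᵢ = 281.8 sq m.
Absorption A = 20.6×0.28 + 88×0.02 + 3.5×0.01 + 88×0.79 + 8.7×0.35 + 73×0.48 = 115.168 sabins.
ᾱ = 115.168 / 281.8 = 0.4087.
−S·ln(1−ᾱ) = −281.8 × ln(1 − 0.4087) = 148.067.
V = 10.6 × 8.3 × 2.8 = 246.344 m³.
T = 0.161·V/[−S·ln(1−ᾱ)] = 0.161·246.344/148.067 = 0.27 s.

0.27 s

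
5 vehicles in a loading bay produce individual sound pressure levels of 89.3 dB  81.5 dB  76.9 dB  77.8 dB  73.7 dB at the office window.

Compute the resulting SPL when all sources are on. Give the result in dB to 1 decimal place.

Σ 10^(Lᵢ/10) = 1.125e+09.
Back to dB: 10·log₁₀ Σ = 90.5 dB.

90.5 dB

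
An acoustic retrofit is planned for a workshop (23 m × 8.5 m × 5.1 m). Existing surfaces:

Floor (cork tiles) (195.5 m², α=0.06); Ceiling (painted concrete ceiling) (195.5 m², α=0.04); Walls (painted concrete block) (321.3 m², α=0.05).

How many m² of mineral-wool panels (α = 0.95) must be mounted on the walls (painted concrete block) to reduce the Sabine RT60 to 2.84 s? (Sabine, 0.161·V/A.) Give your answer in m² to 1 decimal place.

23.2

Total absorption A₁ = 195.5×0.06 + 195.5×0.04 + 321.3×0.05
  = 11.730 + 7.820 + 16.065 = 35.615 m² sabins.
Required A₂ = 0.161·997.05/2.84 = 56.523 sabins.
Absorption to add: 56.523 − 35.615 = 20.908 sabins.
Each m² of panel replacing the walls (painted concrete block) adds (0.95 − 0.05) = 0.90 sabins.
Area = ΔA/Δα = 20.908/0.90 = 23.2 m².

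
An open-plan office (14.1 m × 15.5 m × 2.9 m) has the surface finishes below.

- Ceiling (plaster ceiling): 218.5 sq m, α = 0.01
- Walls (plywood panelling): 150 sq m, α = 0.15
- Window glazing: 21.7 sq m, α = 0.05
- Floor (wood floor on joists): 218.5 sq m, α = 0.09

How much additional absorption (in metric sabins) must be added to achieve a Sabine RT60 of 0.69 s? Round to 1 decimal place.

A₁ = Σ Sᵢαᵢ = 218.5*0.01 + 150*0.15 + 21.7*0.05 + 218.5*0.09 = 45.435 sabins.
Target A₂ = 0.161·633.795/0.69 = 147.886 sabins (V = 633.795 m³).
ΔA = A₂ − A₁ = 147.886 − 45.435 = 102.5 sabins.

102.5 sabins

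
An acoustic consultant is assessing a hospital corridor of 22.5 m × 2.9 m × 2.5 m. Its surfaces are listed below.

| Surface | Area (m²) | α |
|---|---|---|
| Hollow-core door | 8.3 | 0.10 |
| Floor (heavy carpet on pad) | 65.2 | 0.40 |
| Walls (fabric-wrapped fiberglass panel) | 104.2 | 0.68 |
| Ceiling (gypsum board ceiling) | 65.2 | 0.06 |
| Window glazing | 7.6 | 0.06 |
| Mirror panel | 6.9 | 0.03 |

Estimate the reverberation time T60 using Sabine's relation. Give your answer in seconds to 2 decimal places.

Summing Sᵢαᵢ: 0.830 + 26.080 + 70.856 + 3.912 + 0.456 + 0.207 → A = 102.341 sabins.
Volume V = 22.5 × 2.9 × 2.5 = 163.125 m³.
Sabine: RT60 = 0.161 × 163.125 / 102.341 = 0.26 s.

0.26 s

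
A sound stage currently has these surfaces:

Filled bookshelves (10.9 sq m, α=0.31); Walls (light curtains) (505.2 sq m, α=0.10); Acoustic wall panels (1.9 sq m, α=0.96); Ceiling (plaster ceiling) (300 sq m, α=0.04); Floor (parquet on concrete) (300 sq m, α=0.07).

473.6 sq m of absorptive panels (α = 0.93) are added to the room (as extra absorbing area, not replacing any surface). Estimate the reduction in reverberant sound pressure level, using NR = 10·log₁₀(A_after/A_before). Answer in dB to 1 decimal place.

Equivalent absorption area: A_before = 10.9*0.31 + 505.2*0.10 + 1.9*0.96 + 300*0.04 + 300*0.07 = 88.723 sq m.
Treatment contributes 473.6·0.93 = 440.448 sabins.
New total A_after = 529.171 sabins.
NR = 10·log₁₀(529.171/88.723) = 7.8 dB.

7.8 dB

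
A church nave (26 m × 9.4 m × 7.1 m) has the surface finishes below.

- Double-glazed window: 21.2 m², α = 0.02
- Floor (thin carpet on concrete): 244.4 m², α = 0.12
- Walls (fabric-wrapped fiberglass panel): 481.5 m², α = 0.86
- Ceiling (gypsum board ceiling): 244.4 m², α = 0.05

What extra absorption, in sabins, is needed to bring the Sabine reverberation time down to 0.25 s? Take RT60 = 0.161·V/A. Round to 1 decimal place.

Total absorption A₁ = 21.2*0.02 + 244.4*0.12 + 481.5*0.86 + 244.4*0.05
  = 0.424 + 29.328 + 414.090 + 12.220 = 456.062 m² sabins.
For T = 0.25 s, need A₂ = 0.161·V/T = 0.161·1735.24/0.25 = 1117.495 sabins.
Shortfall: 1117.495 − 456.062 = 661.4 sabins.

661.4 sabins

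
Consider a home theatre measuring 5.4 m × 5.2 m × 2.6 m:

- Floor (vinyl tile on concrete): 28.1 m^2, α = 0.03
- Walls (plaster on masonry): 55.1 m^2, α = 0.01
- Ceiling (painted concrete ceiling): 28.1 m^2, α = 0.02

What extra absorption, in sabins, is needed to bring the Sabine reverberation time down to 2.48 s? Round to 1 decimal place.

Total absorption A₁ = 28.1×0.03 + 55.1×0.01 + 28.1×0.02
  = 0.843 + 0.551 + 0.562 = 1.956 m^2 sabins.
Target A₂ = 0.161·73.008/2.48 = 4.740 sabins (V = 73.008 m³).
Additional absorption ΔA = 4.740 − 1.956 = 2.8 sabins.

2.8 sabins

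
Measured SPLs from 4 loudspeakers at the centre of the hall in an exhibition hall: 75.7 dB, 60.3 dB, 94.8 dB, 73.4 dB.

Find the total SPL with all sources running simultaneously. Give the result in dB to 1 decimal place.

94.9 dB

Σ 10^(Lᵢ/10) = 3.08e+09.
Back to dB: 10·log₁₀ Σ = 94.9 dB.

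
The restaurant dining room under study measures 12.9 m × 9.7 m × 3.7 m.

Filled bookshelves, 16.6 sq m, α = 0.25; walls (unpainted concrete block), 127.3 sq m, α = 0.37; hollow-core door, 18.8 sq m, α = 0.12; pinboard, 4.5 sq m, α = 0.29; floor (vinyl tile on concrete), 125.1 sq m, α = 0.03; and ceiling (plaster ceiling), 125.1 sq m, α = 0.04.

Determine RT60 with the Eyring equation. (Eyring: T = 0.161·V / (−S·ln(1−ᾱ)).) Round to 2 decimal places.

1.08 s

Total surface area S = 16.6 + 127.3 + 18.8 + 4.5 + 125.1 + 125.1 = 417.4 sq m.
Absorption A = 16.6×0.25 + 127.3×0.37 + 18.8×0.12 + 4.5×0.29 + 125.1×0.03 + 125.1×0.04 = 63.569 sabins.
ᾱ = 63.569 / 417.4 = 0.1523.
Eyring denominator: −S ln(1−ᾱ) = 68.966.
V = 12.9 × 9.7 × 3.7 = 462.981 m³.
RT60 = 0.161 × 462.981 / 68.966 = 1.08 s.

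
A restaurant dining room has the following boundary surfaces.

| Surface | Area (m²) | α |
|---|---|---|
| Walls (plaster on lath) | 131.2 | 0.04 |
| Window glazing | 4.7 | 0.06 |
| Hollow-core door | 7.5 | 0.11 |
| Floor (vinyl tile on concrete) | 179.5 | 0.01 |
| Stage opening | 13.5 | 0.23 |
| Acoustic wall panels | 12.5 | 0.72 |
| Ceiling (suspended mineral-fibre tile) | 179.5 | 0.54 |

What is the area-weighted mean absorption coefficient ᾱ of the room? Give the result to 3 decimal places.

0.222

Total surface area S = 528.4 m².
Σ(Sᵢαᵢ) = 131.2*0.04 + 4.7*0.06 + 7.5*0.11 + 179.5*0.01 + 13.5*0.23 + 12.5*0.72 + 179.5*0.54 = 117.185.
ᾱ = A/S = 0.222.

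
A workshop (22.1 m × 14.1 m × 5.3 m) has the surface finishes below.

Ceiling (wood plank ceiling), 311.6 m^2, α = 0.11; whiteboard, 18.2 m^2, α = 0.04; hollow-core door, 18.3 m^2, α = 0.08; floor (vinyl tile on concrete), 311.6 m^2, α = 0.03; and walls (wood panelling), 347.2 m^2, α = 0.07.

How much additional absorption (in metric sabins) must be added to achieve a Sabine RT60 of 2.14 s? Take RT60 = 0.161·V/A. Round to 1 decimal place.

54.1 sabins

Total absorption A₁ = 311.6*0.11 + 18.2*0.04 + 18.3*0.08 + 311.6*0.03 + 347.2*0.07
  = 34.276 + 0.728 + 1.464 + 9.348 + 24.304 = 70.120 m^2 sabins.
For T = 2.14 s, need A₂ = 0.161·V/T = 0.161·1651.533/2.14 = 124.251 sabins.
ΔA = A₂ − A₁ = 124.251 − 70.120 = 54.1 sabins.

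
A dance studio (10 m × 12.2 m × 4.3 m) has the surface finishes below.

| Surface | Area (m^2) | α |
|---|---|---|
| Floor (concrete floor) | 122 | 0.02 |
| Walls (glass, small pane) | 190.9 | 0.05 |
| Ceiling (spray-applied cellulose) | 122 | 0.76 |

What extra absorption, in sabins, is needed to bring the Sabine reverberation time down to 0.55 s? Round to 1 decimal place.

48.9 sabins

Total absorption A₁ = 122·0.02 + 190.9·0.05 + 122·0.76
  = 2.440 + 9.545 + 92.720 = 104.705 m^2 sabins.
For T = 0.55 s, need A₂ = 0.161·V/T = 0.161·524.6/0.55 = 153.565 sabins.
Additional absorption ΔA = 153.565 − 104.705 = 48.9 sabins.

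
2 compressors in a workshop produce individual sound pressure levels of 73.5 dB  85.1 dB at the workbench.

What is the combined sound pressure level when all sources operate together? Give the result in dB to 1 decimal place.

85.4 dB

Σ 10^(Lᵢ/10) = 3.46e+08.
Combined level = 10 log₁₀(3.46e+08) = 85.4 dB.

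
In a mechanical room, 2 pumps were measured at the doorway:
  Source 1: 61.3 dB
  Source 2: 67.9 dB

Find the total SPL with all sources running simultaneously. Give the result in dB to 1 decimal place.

68.8 dB

Sum in the linear (power) domain: Σ 10^(Lᵢ/10) = 10^(61.3/10) + 10^(67.9/10) = 7.515e+06.
Combined level = 10 log₁₀(7.515e+06) = 68.8 dB.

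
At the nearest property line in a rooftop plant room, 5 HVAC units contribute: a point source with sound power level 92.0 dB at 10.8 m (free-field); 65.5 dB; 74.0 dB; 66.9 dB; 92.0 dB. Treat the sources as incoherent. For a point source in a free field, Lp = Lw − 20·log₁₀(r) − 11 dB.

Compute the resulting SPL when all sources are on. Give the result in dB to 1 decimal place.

92.1 dB

Source at 10.8 m: Lp = 92.0 − 20·log₁₀(10.8) − 11 = 60.3 dB.
Sum in the linear (power) domain: Σ 10^(Lᵢ/10) = 10^(60.3/10) + 10^(65.5/10) + 10^(74.0/10) + 10^(66.9/10) + 10^(92.0/10) = 1.62e+09.
Combined level = 10 log₁₀(1.62e+09) = 92.1 dB.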